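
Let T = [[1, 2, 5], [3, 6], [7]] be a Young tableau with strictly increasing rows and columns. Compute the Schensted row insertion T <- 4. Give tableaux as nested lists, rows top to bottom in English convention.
[[1, 2, 4], [3, 5], [6], [7]]

In row 1, 4 replaces 5 (the leftmost entry greater than 4); 5 is bumped to row 2. In row 2, 5 replaces 6 (the leftmost entry greater than 5); 6 is bumped to row 3. In row 3, 6 replaces 7 (the leftmost entry greater than 6); 7 is bumped to row 4. 7 starts a new row 4. The new tableau is [[1, 2, 4], [3, 5], [6], [7]].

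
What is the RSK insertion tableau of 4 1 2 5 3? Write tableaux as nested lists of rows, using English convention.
P = [[1, 2, 3], [4, 5]]

Insert 4: appended to row 1. P = [[4]].
Insert 1: 1 bumps 4 from row 1; 4 starts row 2. P = [[1], [4]].
Insert 2: appended to row 1. P = [[1, 2], [4]].
Insert 5: appended to row 1. P = [[1, 2, 5], [4]].
Insert 3: 3 bumps 5 from row 1; 5 appends to row 2. P = [[1, 2, 3], [4, 5]].

So P = [[1, 2, 3], [4, 5]].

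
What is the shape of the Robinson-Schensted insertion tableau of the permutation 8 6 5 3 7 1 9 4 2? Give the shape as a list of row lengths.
Row-insert each entry into an empty tableau.

After inserting 8: P = [[8]].
After inserting 6: P = [[6], [8]].
After inserting 5: P = [[5], [6], [8]].
After inserting 3: P = [[3], [5], [6], [8]].
After inserting 7: P = [[3, 7], [5], [6], [8]].
After inserting 1: P = [[1, 7], [3], [5], [6], [8]].
After inserting 9: P = [[1, 7, 9], [3], [5], [6], [8]].
After inserting 4: P = [[1, 4, 9], [3, 7], [5], [6], [8]].
After inserting 2: P = [[1, 2, 9], [3, 4], [5, 7], [6], [8]].

The final insertion tableau P = [[1, 2, 9], [3, 4], [5, 7], [6], [8]] has shape [3, 2, 2, 1, 1].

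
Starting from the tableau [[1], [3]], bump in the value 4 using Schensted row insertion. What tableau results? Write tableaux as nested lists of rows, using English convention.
[[1, 4], [3]]

4 is larger than every entry of row 1, so it is appended to row 1. The new tableau is [[1, 4], [3]].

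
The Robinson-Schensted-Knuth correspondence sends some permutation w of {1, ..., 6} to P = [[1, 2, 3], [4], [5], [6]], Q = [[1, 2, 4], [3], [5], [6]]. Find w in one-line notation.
1 6 2 5 4 3

Reverse RSK: for i = n, n-1, ..., 1, locate i in Q, remove the corresponding corner cell from P, and reverse-bump its entry up through P; the value ejected from row 1 is w(i).

So w = 1 6 2 5 4 3.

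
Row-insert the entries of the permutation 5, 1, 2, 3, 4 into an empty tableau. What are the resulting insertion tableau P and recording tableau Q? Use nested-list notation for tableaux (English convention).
Insert each entry of the permutation into P by Schensted row insertion, recording in Q the position of each new cell.

After inserting 5: P = [[5]].
After inserting 1: P = [[1], [5]].
After inserting 2: P = [[1, 2], [5]].
After inserting 3: P = [[1, 2, 3], [5]].
After inserting 4: P = [[1, 2, 3, 4], [5]].

So P = [[1, 2, 3, 4], [5]], Q = [[1, 3, 4, 5], [2]].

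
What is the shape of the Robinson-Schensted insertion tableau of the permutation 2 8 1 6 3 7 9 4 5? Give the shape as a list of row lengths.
Row-insert each entry into an empty tableau.

After inserting 2: P = [[2]].
After inserting 8: P = [[2, 8]].
After inserting 1: P = [[1, 8], [2]].
After inserting 6: P = [[1, 6], [2, 8]].
After inserting 3: P = [[1, 3], [2, 6], [8]].
After inserting 7: P = [[1, 3, 7], [2, 6], [8]].
After inserting 9: P = [[1, 3, 7, 9], [2, 6], [8]].
After inserting 4: P = [[1, 3, 4, 9], [2, 6, 7], [8]].
After inserting 5: P = [[1, 3, 4, 5], [2, 6, 7, 9], [8]].

The final insertion tableau P = [[1, 3, 4, 5], [2, 6, 7, 9], [8]] has shape [4, 4, 1].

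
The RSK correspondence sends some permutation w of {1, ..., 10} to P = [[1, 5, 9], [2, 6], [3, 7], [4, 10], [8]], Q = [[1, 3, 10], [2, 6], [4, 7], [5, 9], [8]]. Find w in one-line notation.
8 4 10 3 2 7 6 1 5 9

Reverse the RSK construction: for i from n down to 1, find the cell of Q containing i, remove the entry at that cell from P, and reverse-bump it up through P; the value ejected from row 1 is w(i).

Step i=10: Q has 10 at row 1, column 3; remove that cell from P, ejecting 9. So w(10) = 9. P is now [[1, 5], [2, 6], [3, 7], [4, 10], [8]].
Step i=9: Q has 9 at row 4, column 2; remove 10 from row 4 of P and reverse-bump: 10 enters row 3 and ejects 7; 7 enters row 2 and ejects 6; 6 enters row 1 and ejects 5. So w(9) = 5. P is now [[1, 6], [2, 7], [3, 10], [4], [8]].
Step i=8: Q has 8 at row 5, column 1; remove 8 from row 5 of P and reverse-bump: 8 enters row 4 and ejects 4; 4 enters row 3 and ejects 3; 3 enters row 2 and ejects 2; 2 enters row 1 and ejects 1. So w(8) = 1. P is now [[2, 6], [3, 7], [4, 10], [8]].
Step i=7: Q has 7 at row 3, column 2; remove 10 from row 3 of P and reverse-bump: 10 enters row 2 and ejects 7; 7 enters row 1 and ejects 6. So w(7) = 6. P is now [[2, 7], [3, 10], [4], [8]].
Step i=6: Q has 6 at row 2, column 2; remove 10 from row 2 of P and reverse-bump: 10 enters row 1 and ejects 7. So w(6) = 7. P is now [[2, 10], [3], [4], [8]].
Step i=5: Q has 5 at row 4, column 1; remove 8 from row 4 of P and reverse-bump: 8 enters row 3 and ejects 4; 4 enters row 2 and ejects 3; 3 enters row 1 and ejects 2. So w(5) = 2. P is now [[3, 10], [4], [8]].
Step i=4: Q has 4 at row 3, column 1; remove 8 from row 3 of P and reverse-bump: 8 enters row 2 and ejects 4; 4 enters row 1 and ejects 3. So w(4) = 3. P is now [[4, 10], [8]].
Step i=3: Q has 3 at row 1, column 2; remove that cell from P, ejecting 10. So w(3) = 10. P is now [[4], [8]].
Step i=2: Q has 2 at row 2, column 1; remove 8 from row 2 of P and reverse-bump: 8 enters row 1 and ejects 4. So w(2) = 4. P is now [[8]].
Step i=1: Q has 1 at row 1, column 1; remove that cell from P, ejecting 8. So w(1) = 8. P is now [].

So w = 8 4 10 3 2 7 6 1 5 9.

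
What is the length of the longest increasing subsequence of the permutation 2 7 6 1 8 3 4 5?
4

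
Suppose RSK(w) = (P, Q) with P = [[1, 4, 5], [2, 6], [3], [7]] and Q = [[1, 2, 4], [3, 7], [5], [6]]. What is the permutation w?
Reverse the RSK construction: for i from n down to 1, find the cell of Q containing i, remove the entry at that cell from P, and reverse-bump it up through P; the value ejected from row 1 is w(i).

Step i=7: Q has 7 at row 2, column 2; remove 6 from row 2 of P and reverse-bump: 6 enters row 1 and ejects 5. So w(7) = 5. P is now [[1, 4, 6], [2], [3], [7]].
Step i=6: Q has 6 at row 4, column 1; remove 7 from row 4 of P and reverse-bump: 7 enters row 3 and ejects 3; 3 enters row 2 and ejects 2; 2 enters row 1 and ejects 1. So w(6) = 1. P is now [[2, 4, 6], [3], [7]].
Step i=5: Q has 5 at row 3, column 1; remove 7 from row 3 of P and reverse-bump: 7 enters row 2 and ejects 3; 3 enters row 1 and ejects 2. So w(5) = 2. P is now [[3, 4, 6], [7]].
Step i=4: Q has 4 at row 1, column 3; remove that cell from P, ejecting 6. So w(4) = 6. P is now [[3, 4], [7]].
Step i=3: Q has 3 at row 2, column 1; remove 7 from row 2 of P and reverse-bump: 7 enters row 1 and ejects 4. So w(3) = 4. P is now [[3, 7]].
Step i=2: Q has 2 at row 1, column 2; remove that cell from P, ejecting 7. So w(2) = 7. P is now [[3]].
Step i=1: Q has 1 at row 1, column 1; remove that cell from P, ejecting 3. So w(1) = 3. P is now [].

So w = 3 7 4 6 2 1 5.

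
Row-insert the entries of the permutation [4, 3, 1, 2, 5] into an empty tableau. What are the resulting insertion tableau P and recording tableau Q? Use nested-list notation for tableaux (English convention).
P = [[1, 2, 5], [3], [4]], Q = [[1, 4, 5], [2], [3]]

Insert each entry of the permutation into P by Schensted row insertion, recording in Q the position of each new cell.

Insert 4: appended to row 1. P = [[4]].
Insert 3: 3 bumps 4 from row 1; 4 starts row 2. P = [[3], [4]].
Insert 1: 1 bumps 3 from row 1; 3 bumps 4 from row 2; 4 starts row 3. P = [[1], [3], [4]].
Insert 2: appended to row 1. P = [[1, 2], [3], [4]].
Insert 5: appended to row 1. P = [[1, 2, 5], [3], [4]].

So P = [[1, 2, 5], [3], [4]], Q = [[1, 4, 5], [2], [3]].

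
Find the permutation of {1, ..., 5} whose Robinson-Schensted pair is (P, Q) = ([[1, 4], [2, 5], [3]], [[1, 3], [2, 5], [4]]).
Reverse the RSK construction: for i from n down to 1, find the cell of Q containing i, remove the entry at that cell from P, and reverse-bump it up through P; the value ejected from row 1 is w(i).

Step i=5: Q has 5 at row 2, column 2; remove 5 from row 2 of P and reverse-bump: 5 enters row 1 and ejects 4. So w(5) = 4. P is now [[1, 5], [2], [3]].
Step i=4: Q has 4 at row 3, column 1; remove 3 from row 3 of P and reverse-bump: 3 enters row 2 and ejects 2; 2 enters row 1 and ejects 1. So w(4) = 1. P is now [[2, 5], [3]].
Step i=3: Q has 3 at row 1, column 2; remove that cell from P, ejecting 5. So w(3) = 5. P is now [[2], [3]].
Step i=2: Q has 2 at row 2, column 1; remove 3 from row 2 of P and reverse-bump: 3 enters row 1 and ejects 2. So w(2) = 2. P is now [[3]].
Step i=1: Q has 1 at row 1, column 1; remove that cell from P, ejecting 3. So w(1) = 3. P is now [].

So w = 3 2 5 1 4.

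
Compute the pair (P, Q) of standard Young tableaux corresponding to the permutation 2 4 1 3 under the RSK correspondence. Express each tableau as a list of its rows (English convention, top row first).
Insert each entry of the permutation into P by Schensted row insertion, recording in Q the position of each new cell.

Insert 2: appended to row 1. P = [[2]], Q = [[1]].
Insert 4: appended to row 1. P = [[2, 4]], Q = [[1, 2]].
Insert 1: 1 bumps 2 from row 1; 2 starts row 2. P = [[1, 4], [2]], Q = [[1, 2], [3]].
Insert 3: 3 bumps 4 from row 1; 4 appends to row 2. P = [[1, 3], [2, 4]], Q = [[1, 2], [3, 4]].

So P = [[1, 3], [2, 4]], Q = [[1, 2], [3, 4]].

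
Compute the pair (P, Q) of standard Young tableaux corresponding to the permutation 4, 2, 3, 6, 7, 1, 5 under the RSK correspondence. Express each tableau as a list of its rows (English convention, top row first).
Insert each entry of the permutation into P by Schensted row insertion, recording in Q the position of each new cell.

After inserting 4: P = [[4]].
After inserting 2: P = [[2], [4]].
After inserting 3: P = [[2, 3], [4]].
After inserting 6: P = [[2, 3, 6], [4]].
After inserting 7: P = [[2, 3, 6, 7], [4]].
After inserting 1: P = [[1, 3, 6, 7], [2], [4]].
After inserting 5: P = [[1, 3, 5, 7], [2, 6], [4]].

So P = [[1, 3, 5, 7], [2, 6], [4]], Q = [[1, 3, 4, 5], [2, 7], [6]].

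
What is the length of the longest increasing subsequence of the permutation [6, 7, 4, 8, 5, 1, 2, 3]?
3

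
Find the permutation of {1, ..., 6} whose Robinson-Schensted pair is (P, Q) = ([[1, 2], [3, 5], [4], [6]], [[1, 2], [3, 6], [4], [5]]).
Reverse the RSK construction: for i from n down to 1, find the cell of Q containing i, remove the entry at that cell from P, and reverse-bump it up through P; the value ejected from row 1 is w(i).

Step i=6: Q has 6 at row 2, column 2; remove 5 from row 2 of P and reverse-bump: 5 enters row 1 and ejects 2. So w(6) = 2. P is now [[1, 5], [3], [4], [6]].
Step i=5: Q has 5 at row 4, column 1; remove 6 from row 4 of P and reverse-bump: 6 enters row 3 and ejects 4; 4 enters row 2 and ejects 3; 3 enters row 1 and ejects 1. So w(5) = 1. P is now [[3, 5], [4], [6]].
Step i=4: Q has 4 at row 3, column 1; remove 6 from row 3 of P and reverse-bump: 6 enters row 2 and ejects 4; 4 enters row 1 and ejects 3. So w(4) = 3. P is now [[4, 5], [6]].
Step i=3: Q has 3 at row 2, column 1; remove 6 from row 2 of P and reverse-bump: 6 enters row 1 and ejects 5. So w(3) = 5. P is now [[4, 6]].
Step i=2: Q has 2 at row 1, column 2; remove that cell from P, ejecting 6. So w(2) = 6. P is now [[4]].
Step i=1: Q has 1 at row 1, column 1; remove that cell from P, ejecting 4. So w(1) = 4. P is now [].

So w = 4 6 5 3 1 2.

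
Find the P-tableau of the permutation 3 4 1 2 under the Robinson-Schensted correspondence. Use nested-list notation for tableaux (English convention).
P = [[1, 2], [3, 4]]

Insert 3: appended to row 1. P = [[3]].
Insert 4: appended to row 1. P = [[3, 4]].
Insert 1: 1 bumps 3 from row 1; 3 starts row 2. P = [[1, 4], [3]].
Insert 2: 2 bumps 4 from row 1; 4 appends to row 2. P = [[1, 2], [3, 4]].

So P = [[1, 2], [3, 4]].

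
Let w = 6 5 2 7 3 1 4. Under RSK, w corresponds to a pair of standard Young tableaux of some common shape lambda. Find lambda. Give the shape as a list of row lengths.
[3, 2, 1, 1]

Row-insert each entry into an empty tableau.

After inserting 6: P = [[6]].
After inserting 5: P = [[5], [6]].
After inserting 2: P = [[2], [5], [6]].
After inserting 7: P = [[2, 7], [5], [6]].
After inserting 3: P = [[2, 3], [5, 7], [6]].
After inserting 1: P = [[1, 3], [2, 7], [5], [6]].
After inserting 4: P = [[1, 3, 4], [2, 7], [5], [6]].

The final insertion tableau P = [[1, 3, 4], [2, 7], [5], [6]] has shape [3, 2, 1, 1].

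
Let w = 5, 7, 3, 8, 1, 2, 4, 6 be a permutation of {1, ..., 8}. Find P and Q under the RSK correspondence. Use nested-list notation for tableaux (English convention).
Insert each entry of the permutation into P by Schensted row insertion, recording in Q the position of each new cell.

Insert 5: appended to row 1. P = [[5]], Q = [[1]].
Insert 7: appended to row 1. P = [[5, 7]], Q = [[1, 2]].
Insert 3: 3 bumps 5 from row 1; 5 starts row 2. P = [[3, 7], [5]], Q = [[1, 2], [3]].
Insert 8: appended to row 1. P = [[3, 7, 8], [5]], Q = [[1, 2, 4], [3]].
Insert 1: 1 bumps 3 from row 1; 3 bumps 5 from row 2; 5 starts row 3. P = [[1, 7, 8], [3], [5]], Q = [[1, 2, 4], [3], [5]].
Insert 2: 2 bumps 7 from row 1; 7 appends to row 2. P = [[1, 2, 8], [3, 7], [5]], Q = [[1, 2, 4], [3, 6], [5]].
Insert 4: 4 bumps 8 from row 1; 8 appends to row 2. P = [[1, 2, 4], [3, 7, 8], [5]], Q = [[1, 2, 4], [3, 6, 7], [5]].
Insert 6: appended to row 1. P = [[1, 2, 4, 6], [3, 7, 8], [5]], Q = [[1, 2, 4, 8], [3, 6, 7], [5]].

So P = [[1, 2, 4, 6], [3, 7, 8], [5]], Q = [[1, 2, 4, 8], [3, 6, 7], [5]].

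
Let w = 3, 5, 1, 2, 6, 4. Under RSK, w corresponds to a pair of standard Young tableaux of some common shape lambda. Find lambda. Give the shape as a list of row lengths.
[3, 3]

Row-insert each entry into an empty tableau.

After inserting 3: P = [[3]].
After inserting 5: P = [[3, 5]].
After inserting 1: P = [[1, 5], [3]].
After inserting 2: P = [[1, 2], [3, 5]].
After inserting 6: P = [[1, 2, 6], [3, 5]].
After inserting 4: P = [[1, 2, 4], [3, 5, 6]].

The final insertion tableau P = [[1, 2, 4], [3, 5, 6]] has shape [3, 3].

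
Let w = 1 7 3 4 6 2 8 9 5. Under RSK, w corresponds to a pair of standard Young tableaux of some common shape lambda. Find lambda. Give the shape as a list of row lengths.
[6, 2, 1]

Row-insert each entry into an empty tableau.

After inserting 1: P = [[1]].
After inserting 7: P = [[1, 7]].
After inserting 3: P = [[1, 3], [7]].
After inserting 4: P = [[1, 3, 4], [7]].
After inserting 6: P = [[1, 3, 4, 6], [7]].
After inserting 2: P = [[1, 2, 4, 6], [3], [7]].
After inserting 8: P = [[1, 2, 4, 6, 8], [3], [7]].
After inserting 9: P = [[1, 2, 4, 6, 8, 9], [3], [7]].
After inserting 5: P = [[1, 2, 4, 5, 8, 9], [3, 6], [7]].

The final insertion tableau P = [[1, 2, 4, 5, 8, 9], [3, 6], [7]] has shape [6, 2, 1].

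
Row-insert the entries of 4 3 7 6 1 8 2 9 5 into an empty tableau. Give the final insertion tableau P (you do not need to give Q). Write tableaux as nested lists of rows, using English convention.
P = [[1, 2, 5, 9], [3, 6, 8], [4, 7]]

Insert 4: appended to row 1. P = [[4]].
Insert 3: 3 bumps 4 from row 1; 4 starts row 2. P = [[3], [4]].
Insert 7: appended to row 1. P = [[3, 7], [4]].
Insert 6: 6 bumps 7 from row 1; 7 appends to row 2. P = [[3, 6], [4, 7]].
Insert 1: 1 bumps 3 from row 1; 3 bumps 4 from row 2; 4 starts row 3. P = [[1, 6], [3, 7], [4]].
Insert 8: appended to row 1. P = [[1, 6, 8], [3, 7], [4]].
Insert 2: 2 bumps 6 from row 1; 6 bumps 7 from row 2; 7 appends to row 3. P = [[1, 2, 8], [3, 6], [4, 7]].
Insert 9: appended to row 1. P = [[1, 2, 8, 9], [3, 6], [4, 7]].
Insert 5: 5 bumps 8 from row 1; 8 appends to row 2. P = [[1, 2, 5, 9], [3, 6, 8], [4, 7]].

So P = [[1, 2, 5, 9], [3, 6, 8], [4, 7]].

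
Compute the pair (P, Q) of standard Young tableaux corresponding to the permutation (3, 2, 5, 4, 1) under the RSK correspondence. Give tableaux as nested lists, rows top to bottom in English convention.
Insert each entry of the permutation into P by Schensted row insertion, recording in Q the position of each new cell.

Insert 3: appended to row 1. P = [[3]], Q = [[1]].
Insert 2: 2 bumps 3 from row 1; 3 starts row 2. P = [[2], [3]], Q = [[1], [2]].
Insert 5: appended to row 1. P = [[2, 5], [3]], Q = [[1, 3], [2]].
Insert 4: 4 bumps 5 from row 1; 5 appends to row 2. P = [[2, 4], [3, 5]], Q = [[1, 3], [2, 4]].
Insert 1: 1 bumps 2 from row 1; 2 bumps 3 from row 2; 3 starts row 3. P = [[1, 4], [2, 5], [3]], Q = [[1, 3], [2, 4], [5]].

So P = [[1, 4], [2, 5], [3]], Q = [[1, 3], [2, 4], [5]].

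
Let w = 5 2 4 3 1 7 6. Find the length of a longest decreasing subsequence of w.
4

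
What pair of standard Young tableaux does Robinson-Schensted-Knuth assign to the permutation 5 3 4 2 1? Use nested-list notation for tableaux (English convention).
Insert each entry of the permutation into P by Schensted row insertion, recording in Q the position of each new cell.

After inserting 5: P = [[5]].
After inserting 3: P = [[3], [5]].
After inserting 4: P = [[3, 4], [5]].
After inserting 2: P = [[2, 4], [3], [5]].
After inserting 1: P = [[1, 4], [2], [3], [5]].

So P = [[1, 4], [2], [3], [5]], Q = [[1, 3], [2], [4], [5]].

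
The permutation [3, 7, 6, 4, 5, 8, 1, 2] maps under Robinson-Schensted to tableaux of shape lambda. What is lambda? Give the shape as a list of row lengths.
Row-insert each entry into an empty tableau.

After inserting 3: P = [[3]].
After inserting 7: P = [[3, 7]].
After inserting 6: P = [[3, 6], [7]].
After inserting 4: P = [[3, 4], [6], [7]].
After inserting 5: P = [[3, 4, 5], [6], [7]].
After inserting 8: P = [[3, 4, 5, 8], [6], [7]].
After inserting 1: P = [[1, 4, 5, 8], [3], [6], [7]].
After inserting 2: P = [[1, 2, 5, 8], [3, 4], [6], [7]].

The final insertion tableau P = [[1, 2, 5, 8], [3, 4], [6], [7]] has shape [4, 2, 1, 1].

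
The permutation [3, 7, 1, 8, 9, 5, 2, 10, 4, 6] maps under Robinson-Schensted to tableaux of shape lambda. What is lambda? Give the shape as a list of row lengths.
Row-insert each entry into an empty tableau.

After inserting 3: P = [[3]].
After inserting 7: P = [[3, 7]].
After inserting 1: P = [[1, 7], [3]].
After inserting 8: P = [[1, 7, 8], [3]].
After inserting 9: P = [[1, 7, 8, 9], [3]].
After inserting 5: P = [[1, 5, 8, 9], [3, 7]].
After inserting 2: P = [[1, 2, 8, 9], [3, 5], [7]].
After inserting 10: P = [[1, 2, 8, 9, 10], [3, 5], [7]].
After inserting 4: P = [[1, 2, 4, 9, 10], [3, 5, 8], [7]].
After inserting 6: P = [[1, 2, 4, 6, 10], [3, 5, 8, 9], [7]].

The final insertion tableau P = [[1, 2, 4, 6, 10], [3, 5, 8, 9], [7]] has shape [5, 4, 1].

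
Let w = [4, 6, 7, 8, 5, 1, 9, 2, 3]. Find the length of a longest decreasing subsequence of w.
3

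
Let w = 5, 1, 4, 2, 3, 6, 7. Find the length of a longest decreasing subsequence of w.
3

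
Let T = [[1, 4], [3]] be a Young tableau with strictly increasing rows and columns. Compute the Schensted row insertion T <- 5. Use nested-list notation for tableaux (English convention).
[[1, 4, 5], [3]]

5 is larger than every entry of row 1, so it is appended to row 1. The new tableau is [[1, 4, 5], [3]].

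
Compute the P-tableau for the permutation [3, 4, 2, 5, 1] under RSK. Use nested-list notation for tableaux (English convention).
P = [[1, 4, 5], [2], [3]]

Insert 3: appended to row 1. P = [[3]].
Insert 4: appended to row 1. P = [[3, 4]].
Insert 2: 2 bumps 3 from row 1; 3 starts row 2. P = [[2, 4], [3]].
Insert 5: appended to row 1. P = [[2, 4, 5], [3]].
Insert 1: 1 bumps 2 from row 1; 2 bumps 3 from row 2; 3 starts row 3. P = [[1, 4, 5], [2], [3]].

So P = [[1, 4, 5], [2], [3]].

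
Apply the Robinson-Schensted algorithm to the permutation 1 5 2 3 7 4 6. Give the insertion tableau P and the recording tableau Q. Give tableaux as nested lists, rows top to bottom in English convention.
Insert each entry of the permutation into P by Schensted row insertion, recording in Q the position of each new cell.

Insert 1: appended to row 1. P = [[1]].
Insert 5: appended to row 1. P = [[1, 5]].
Insert 2: 2 bumps 5 from row 1; 5 starts row 2. P = [[1, 2], [5]].
Insert 3: appended to row 1. P = [[1, 2, 3], [5]].
Insert 7: appended to row 1. P = [[1, 2, 3, 7], [5]].
Insert 4: 4 bumps 7 from row 1; 7 appends to row 2. P = [[1, 2, 3, 4], [5, 7]].
Insert 6: appended to row 1. P = [[1, 2, 3, 4, 6], [5, 7]].

So P = [[1, 2, 3, 4, 6], [5, 7]], Q = [[1, 2, 4, 5, 7], [3, 6]].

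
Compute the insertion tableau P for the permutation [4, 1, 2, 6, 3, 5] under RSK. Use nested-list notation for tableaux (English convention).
P = [[1, 2, 3, 5], [4, 6]]

After inserting 4: P = [[4]].
After inserting 1: P = [[1], [4]].
After inserting 2: P = [[1, 2], [4]].
After inserting 6: P = [[1, 2, 6], [4]].
After inserting 3: P = [[1, 2, 3], [4, 6]].
After inserting 5: P = [[1, 2, 3, 5], [4, 6]].

So P = [[1, 2, 3, 5], [4, 6]].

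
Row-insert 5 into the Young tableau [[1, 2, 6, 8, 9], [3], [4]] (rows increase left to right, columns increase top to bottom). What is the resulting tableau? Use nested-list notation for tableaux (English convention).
In row 1, 5 replaces 6 (the leftmost entry greater than 5); 6 is bumped to row 2. 6 is appended to row 2. The new tableau is [[1, 2, 5, 8, 9], [3, 6], [4]].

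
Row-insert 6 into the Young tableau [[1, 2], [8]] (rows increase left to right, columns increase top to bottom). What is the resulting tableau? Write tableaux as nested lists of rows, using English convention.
6 is larger than every entry of row 1, so it is appended to row 1. The new tableau is [[1, 2, 6], [8]].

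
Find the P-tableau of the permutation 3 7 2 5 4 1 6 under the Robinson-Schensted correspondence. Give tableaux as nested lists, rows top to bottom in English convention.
Insert 3: appended to row 1. P = [[3]].
Insert 7: appended to row 1. P = [[3, 7]].
Insert 2: 2 bumps 3 from row 1; 3 starts row 2. P = [[2, 7], [3]].
Insert 5: 5 bumps 7 from row 1; 7 appends to row 2. P = [[2, 5], [3, 7]].
Insert 4: 4 bumps 5 from row 1; 5 bumps 7 from row 2; 7 starts row 3. P = [[2, 4], [3, 5], [7]].
Insert 1: 1 bumps 2 from row 1; 2 bumps 3 from row 2; 3 bumps 7 from row 3; 7 starts row 4. P = [[1, 4], [2, 5], [3], [7]].
Insert 6: appended to row 1. P = [[1, 4, 6], [2, 5], [3], [7]].

So P = [[1, 4, 6], [2, 5], [3], [7]].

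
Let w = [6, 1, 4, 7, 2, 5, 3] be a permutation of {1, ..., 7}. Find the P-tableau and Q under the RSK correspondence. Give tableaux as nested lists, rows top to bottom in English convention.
Insert each entry of the permutation into P by Schensted row insertion, recording in Q the position of each new cell.

Insert 6: appended to row 1. P = [[6]].
Insert 1: 1 bumps 6 from row 1; 6 starts row 2. P = [[1], [6]].
Insert 4: appended to row 1. P = [[1, 4], [6]].
Insert 7: appended to row 1. P = [[1, 4, 7], [6]].
Insert 2: 2 bumps 4 from row 1; 4 bumps 6 from row 2; 6 starts row 3. P = [[1, 2, 7], [4], [6]].
Insert 5: 5 bumps 7 from row 1; 7 appends to row 2. P = [[1, 2, 5], [4, 7], [6]].
Insert 3: 3 bumps 5 from row 1; 5 bumps 7 from row 2; 7 appends to row 3. P = [[1, 2, 3], [4, 5], [6, 7]].

So P = [[1, 2, 3], [4, 5], [6, 7]], Q = [[1, 3, 4], [2, 6], [5, 7]].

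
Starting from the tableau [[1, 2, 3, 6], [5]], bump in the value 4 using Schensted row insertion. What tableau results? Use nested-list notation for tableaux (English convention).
In row 1, 4 replaces 6 (the leftmost entry greater than 4); 6 is bumped to row 2. 6 is appended to row 2. The new tableau is [[1, 2, 3, 4], [5, 6]].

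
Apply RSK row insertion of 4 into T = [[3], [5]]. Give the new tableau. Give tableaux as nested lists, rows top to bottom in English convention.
4 is larger than every entry of row 1, so it is appended to row 1. The new tableau is [[3, 4], [5]].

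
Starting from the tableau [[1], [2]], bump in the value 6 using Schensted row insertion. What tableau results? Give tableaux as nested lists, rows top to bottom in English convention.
[[1, 6], [2]]

6 is larger than every entry of row 1, so it is appended to row 1. The new tableau is [[1, 6], [2]].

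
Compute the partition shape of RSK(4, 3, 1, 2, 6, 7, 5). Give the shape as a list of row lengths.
Row-insert each entry into an empty tableau.

After inserting 4: P = [[4]].
After inserting 3: P = [[3], [4]].
After inserting 1: P = [[1], [3], [4]].
After inserting 2: P = [[1, 2], [3], [4]].
After inserting 6: P = [[1, 2, 6], [3], [4]].
After inserting 7: P = [[1, 2, 6, 7], [3], [4]].
After inserting 5: P = [[1, 2, 5, 7], [3, 6], [4]].

The final insertion tableau P = [[1, 2, 5, 7], [3, 6], [4]] has shape [4, 2, 1].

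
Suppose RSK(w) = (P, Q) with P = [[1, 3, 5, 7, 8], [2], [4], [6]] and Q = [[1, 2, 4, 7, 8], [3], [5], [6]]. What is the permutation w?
2 6 4 5 3 1 7 8

Reverse the RSK construction: for i from n down to 1, find the cell of Q containing i, remove the entry at that cell from P, and reverse-bump it up through P; the value ejected from row 1 is w(i).

Step i=8: Q has 8 at row 1, column 5; remove that cell from P, ejecting 8. So w(8) = 8. P is now [[1, 3, 5, 7], [2], [4], [6]].
Step i=7: Q has 7 at row 1, column 4; remove that cell from P, ejecting 7. So w(7) = 7. P is now [[1, 3, 5], [2], [4], [6]].
Step i=6: Q has 6 at row 4, column 1; remove 6 from row 4 of P and reverse-bump: 6 enters row 3 and ejects 4; 4 enters row 2 and ejects 2; 2 enters row 1 and ejects 1. So w(6) = 1. P is now [[2, 3, 5], [4], [6]].
Step i=5: Q has 5 at row 3, column 1; remove 6 from row 3 of P and reverse-bump: 6 enters row 2 and ejects 4; 4 enters row 1 and ejects 3. So w(5) = 3. P is now [[2, 4, 5], [6]].
Step i=4: Q has 4 at row 1, column 3; remove that cell from P, ejecting 5. So w(4) = 5. P is now [[2, 4], [6]].
Step i=3: Q has 3 at row 2, column 1; remove 6 from row 2 of P and reverse-bump: 6 enters row 1 and ejects 4. So w(3) = 4. P is now [[2, 6]].
Step i=2: Q has 2 at row 1, column 2; remove that cell from P, ejecting 6. So w(2) = 6. P is now [[2]].
Step i=1: Q has 1 at row 1, column 1; remove that cell from P, ejecting 2. So w(1) = 2. P is now [].

So w = 2 6 4 5 3 1 7 8.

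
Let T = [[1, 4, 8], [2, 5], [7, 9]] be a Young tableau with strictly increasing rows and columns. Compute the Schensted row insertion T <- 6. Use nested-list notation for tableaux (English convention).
[[1, 4, 6], [2, 5, 8], [7, 9]]

In row 1, 6 replaces 8 (the leftmost entry greater than 6); 8 is bumped to row 2. 8 is appended to row 2. The new tableau is [[1, 4, 6], [2, 5, 8], [7, 9]].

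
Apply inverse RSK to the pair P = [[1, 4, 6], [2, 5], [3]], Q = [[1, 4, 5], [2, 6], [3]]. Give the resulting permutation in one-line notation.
3 2 1 5 6 4

Reverse the RSK construction: for i from n down to 1, find the cell of Q containing i, remove the entry at that cell from P, and reverse-bump it up through P; the value ejected from row 1 is w(i).

Step i=6: Q has 6 at row 2, column 2; remove 5 from row 2 of P and reverse-bump: 5 enters row 1 and ejects 4. So w(6) = 4. P is now [[1, 5, 6], [2], [3]].
Step i=5: Q has 5 at row 1, column 3; remove that cell from P, ejecting 6. So w(5) = 6. P is now [[1, 5], [2], [3]].
Step i=4: Q has 4 at row 1, column 2; remove that cell from P, ejecting 5. So w(4) = 5. P is now [[1], [2], [3]].
Step i=3: Q has 3 at row 3, column 1; remove 3 from row 3 of P and reverse-bump: 3 enters row 2 and ejects 2; 2 enters row 1 and ejects 1. So w(3) = 1. P is now [[2], [3]].
Step i=2: Q has 2 at row 2, column 1; remove 3 from row 2 of P and reverse-bump: 3 enters row 1 and ejects 2. So w(2) = 2. P is now [[3]].
Step i=1: Q has 1 at row 1, column 1; remove that cell from P, ejecting 3. So w(1) = 3. P is now [].

So w = 3 2 1 5 6 4.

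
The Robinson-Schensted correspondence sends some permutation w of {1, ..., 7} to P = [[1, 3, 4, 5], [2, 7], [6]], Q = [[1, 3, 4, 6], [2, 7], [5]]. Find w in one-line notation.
Reverse the RSK construction: for i from n down to 1, find the cell of Q containing i, remove the entry at that cell from P, and reverse-bump it up through P; the value ejected from row 1 is w(i).

Step i=7: Q has 7 at row 2, column 2; remove 7 from row 2 of P and reverse-bump: 7 enters row 1 and ejects 5. So w(7) = 5. P is now [[1, 3, 4, 7], [2], [6]].
Step i=6: Q has 6 at row 1, column 4; remove that cell from P, ejecting 7. So w(6) = 7. P is now [[1, 3, 4], [2], [6]].
Step i=5: Q has 5 at row 3, column 1; remove 6 from row 3 of P and reverse-bump: 6 enters row 2 and ejects 2; 2 enters row 1 and ejects 1. So w(5) = 1. P is now [[2, 3, 4], [6]].
Step i=4: Q has 4 at row 1, column 3; remove that cell from P, ejecting 4. So w(4) = 4. P is now [[2, 3], [6]].
Step i=3: Q has 3 at row 1, column 2; remove that cell from P, ejecting 3. So w(3) = 3. P is now [[2], [6]].
Step i=2: Q has 2 at row 2, column 1; remove 6 from row 2 of P and reverse-bump: 6 enters row 1 and ejects 2. So w(2) = 2. P is now [[6]].
Step i=1: Q has 1 at row 1, column 1; remove that cell from P, ejecting 6. So w(1) = 6. P is now [].

So w = 6 2 3 4 1 7 5.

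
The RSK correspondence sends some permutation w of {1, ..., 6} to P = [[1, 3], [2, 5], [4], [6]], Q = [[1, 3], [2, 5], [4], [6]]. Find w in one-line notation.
6 4 5 2 3 1

Reverse the RSK construction: for i from n down to 1, find the cell of Q containing i, remove the entry at that cell from P, and reverse-bump it up through P; the value ejected from row 1 is w(i).

Step i=6: Q has 6 at row 4, column 1; remove 6 from row 4 of P and reverse-bump: 6 enters row 3 and ejects 4; 4 enters row 2 and ejects 2; 2 enters row 1 and ejects 1. So w(6) = 1. P is now [[2, 3], [4, 5], [6]].
Step i=5: Q has 5 at row 2, column 2; remove 5 from row 2 of P and reverse-bump: 5 enters row 1 and ejects 3. So w(5) = 3. P is now [[2, 5], [4], [6]].
Step i=4: Q has 4 at row 3, column 1; remove 6 from row 3 of P and reverse-bump: 6 enters row 2 and ejects 4; 4 enters row 1 and ejects 2. So w(4) = 2. P is now [[4, 5], [6]].
Step i=3: Q has 3 at row 1, column 2; remove that cell from P, ejecting 5. So w(3) = 5. P is now [[4], [6]].
Step i=2: Q has 2 at row 2, column 1; remove 6 from row 2 of P and reverse-bump: 6 enters row 1 and ejects 4. So w(2) = 4. P is now [[6]].
Step i=1: Q has 1 at row 1, column 1; remove that cell from P, ejecting 6. So w(1) = 6. P is now [].

So w = 6 4 5 2 3 1.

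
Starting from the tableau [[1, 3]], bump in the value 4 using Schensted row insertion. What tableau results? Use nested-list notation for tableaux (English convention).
4 is larger than every entry of row 1, so it is appended to row 1. The new tableau is [[1, 3, 4]].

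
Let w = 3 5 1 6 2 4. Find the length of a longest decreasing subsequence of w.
2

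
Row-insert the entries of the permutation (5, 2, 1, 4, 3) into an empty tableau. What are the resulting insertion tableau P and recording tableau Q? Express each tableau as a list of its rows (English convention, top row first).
Insert each entry of the permutation into P by Schensted row insertion, recording in Q the position of each new cell.

Insert 5: appended to row 1. P = [[5]].
Insert 2: 2 bumps 5 from row 1; 5 starts row 2. P = [[2], [5]].
Insert 1: 1 bumps 2 from row 1; 2 bumps 5 from row 2; 5 starts row 3. P = [[1], [2], [5]].
Insert 4: appended to row 1. P = [[1, 4], [2], [5]].
Insert 3: 3 bumps 4 from row 1; 4 appends to row 2. P = [[1, 3], [2, 4], [5]].

So P = [[1, 3], [2, 4], [5]], Q = [[1, 4], [2, 5], [3]].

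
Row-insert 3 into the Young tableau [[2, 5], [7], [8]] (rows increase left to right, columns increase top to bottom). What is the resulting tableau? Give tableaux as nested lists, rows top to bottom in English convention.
In row 1, 3 replaces 5 (the leftmost entry greater than 3); 5 is bumped to row 2. In row 2, 5 replaces 7 (the leftmost entry greater than 5); 7 is bumped to row 3. In row 3, 7 replaces 8 (the leftmost entry greater than 7); 8 is bumped to row 4. 8 starts a new row 4. The new tableau is [[2, 3], [5], [7], [8]].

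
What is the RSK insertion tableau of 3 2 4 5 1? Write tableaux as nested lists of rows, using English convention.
After inserting 3: P = [[3]].
After inserting 2: P = [[2], [3]].
After inserting 4: P = [[2, 4], [3]].
After inserting 5: P = [[2, 4, 5], [3]].
After inserting 1: P = [[1, 4, 5], [2], [3]].

So P = [[1, 4, 5], [2], [3]].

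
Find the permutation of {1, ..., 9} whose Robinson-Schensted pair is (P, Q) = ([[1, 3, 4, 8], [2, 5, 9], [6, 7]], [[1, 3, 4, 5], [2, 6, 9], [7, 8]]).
6 2 3 7 9 5 1 4 8

Reverse the RSK construction: for i from n down to 1, find the cell of Q containing i, remove the entry at that cell from P, and reverse-bump it up through P; the value ejected from row 1 is w(i).

Step i=9: Q has 9 at row 2, column 3; remove 9 from row 2 of P and reverse-bump: 9 enters row 1 and ejects 8. So w(9) = 8. P is now [[1, 3, 4, 9], [2, 5], [6, 7]].
Step i=8: Q has 8 at row 3, column 2; remove 7 from row 3 of P and reverse-bump: 7 enters row 2 and ejects 5; 5 enters row 1 and ejects 4. So w(8) = 4. P is now [[1, 3, 5, 9], [2, 7], [6]].
Step i=7: Q has 7 at row 3, column 1; remove 6 from row 3 of P and reverse-bump: 6 enters row 2 and ejects 2; 2 enters row 1 and ejects 1. So w(7) = 1. P is now [[2, 3, 5, 9], [6, 7]].
Step i=6: Q has 6 at row 2, column 2; remove 7 from row 2 of P and reverse-bump: 7 enters row 1 and ejects 5. So w(6) = 5. P is now [[2, 3, 7, 9], [6]].
Step i=5: Q has 5 at row 1, column 4; remove that cell from P, ejecting 9. So w(5) = 9. P is now [[2, 3, 7], [6]].
Step i=4: Q has 4 at row 1, column 3; remove that cell from P, ejecting 7. So w(4) = 7. P is now [[2, 3], [6]].
Step i=3: Q has 3 at row 1, column 2; remove that cell from P, ejecting 3. So w(3) = 3. P is now [[2], [6]].
Step i=2: Q has 2 at row 2, column 1; remove 6 from row 2 of P and reverse-bump: 6 enters row 1 and ejects 2. So w(2) = 2. P is now [[6]].
Step i=1: Q has 1 at row 1, column 1; remove that cell from P, ejecting 6. So w(1) = 6. P is now [].

So w = 6 2 3 7 9 5 1 4 8.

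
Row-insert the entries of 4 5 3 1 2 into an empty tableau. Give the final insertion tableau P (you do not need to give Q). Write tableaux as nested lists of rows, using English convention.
P = [[1, 2], [3, 5], [4]]

Insert 4: appended to row 1. P = [[4]].
Insert 5: appended to row 1. P = [[4, 5]].
Insert 3: 3 bumps 4 from row 1; 4 starts row 2. P = [[3, 5], [4]].
Insert 1: 1 bumps 3 from row 1; 3 bumps 4 from row 2; 4 starts row 3. P = [[1, 5], [3], [4]].
Insert 2: 2 bumps 5 from row 1; 5 appends to row 2. P = [[1, 2], [3, 5], [4]].

So P = [[1, 2], [3, 5], [4]].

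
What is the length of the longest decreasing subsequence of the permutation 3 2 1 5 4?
3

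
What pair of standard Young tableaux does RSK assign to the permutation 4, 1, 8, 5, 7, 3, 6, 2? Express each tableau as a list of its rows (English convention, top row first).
Insert each entry of the permutation into P by Schensted row insertion, recording in Q the position of each new cell.

Insert 4: appended to row 1. P = [[4]].
Insert 1: 1 bumps 4 from row 1; 4 starts row 2. P = [[1], [4]].
Insert 8: appended to row 1. P = [[1, 8], [4]].
Insert 5: 5 bumps 8 from row 1; 8 appends to row 2. P = [[1, 5], [4, 8]].
Insert 7: appended to row 1. P = [[1, 5, 7], [4, 8]].
Insert 3: 3 bumps 5 from row 1; 5 bumps 8 from row 2; 8 starts row 3. P = [[1, 3, 7], [4, 5], [8]].
Insert 6: 6 bumps 7 from row 1; 7 appends to row 2. P = [[1, 3, 6], [4, 5, 7], [8]].
Insert 2: 2 bumps 3 from row 1; 3 bumps 4 from row 2; 4 bumps 8 from row 3; 8 starts row 4. P = [[1, 2, 6], [3, 5, 7], [4], [8]].

So P = [[1, 2, 6], [3, 5, 7], [4], [8]], Q = [[1, 3, 5], [2, 4, 7], [6], [8]].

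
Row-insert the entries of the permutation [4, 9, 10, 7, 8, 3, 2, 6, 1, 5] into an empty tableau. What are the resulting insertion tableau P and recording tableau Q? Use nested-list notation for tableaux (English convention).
P = [[1, 5, 8], [2, 6], [3, 7], [4, 10], [9]], Q = [[1, 2, 3], [4, 5], [6, 8], [7, 10], [9]]

Insert each entry of the permutation into P by Schensted row insertion, recording in Q the position of each new cell.

After inserting 4: P = [[4]].
After inserting 9: P = [[4, 9]].
After inserting 10: P = [[4, 9, 10]].
After inserting 7: P = [[4, 7, 10], [9]].
After inserting 8: P = [[4, 7, 8], [9, 10]].
After inserting 3: P = [[3, 7, 8], [4, 10], [9]].
After inserting 2: P = [[2, 7, 8], [3, 10], [4], [9]].
After inserting 6: P = [[2, 6, 8], [3, 7], [4, 10], [9]].
After inserting 1: P = [[1, 6, 8], [2, 7], [3, 10], [4], [9]].
After inserting 5: P = [[1, 5, 8], [2, 6], [3, 7], [4, 10], [9]].

So P = [[1, 5, 8], [2, 6], [3, 7], [4, 10], [9]], Q = [[1, 2, 3], [4, 5], [6, 8], [7, 10], [9]].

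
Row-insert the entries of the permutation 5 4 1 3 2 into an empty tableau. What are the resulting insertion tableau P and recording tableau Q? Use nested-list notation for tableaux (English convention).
P = [[1, 2], [3], [4], [5]], Q = [[1, 4], [2], [3], [5]]

Insert each entry of the permutation into P by Schensted row insertion, recording in Q the position of each new cell.

After inserting 5: P = [[5]].
After inserting 4: P = [[4], [5]].
After inserting 1: P = [[1], [4], [5]].
After inserting 3: P = [[1, 3], [4], [5]].
After inserting 2: P = [[1, 2], [3], [4], [5]].

So P = [[1, 2], [3], [4], [5]], Q = [[1, 4], [2], [3], [5]].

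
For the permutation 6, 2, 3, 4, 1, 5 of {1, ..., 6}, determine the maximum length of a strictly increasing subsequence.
4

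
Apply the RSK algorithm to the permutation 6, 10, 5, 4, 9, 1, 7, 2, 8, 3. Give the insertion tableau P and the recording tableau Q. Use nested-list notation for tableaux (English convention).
Insert each entry of the permutation into P by Schensted row insertion, recording in Q the position of each new cell.

Insert 6: appended to row 1. P = [[6]].
Insert 10: appended to row 1. P = [[6, 10]].
Insert 5: 5 bumps 6 from row 1; 6 starts row 2. P = [[5, 10], [6]].
Insert 4: 4 bumps 5 from row 1; 5 bumps 6 from row 2; 6 starts row 3. P = [[4, 10], [5], [6]].
Insert 9: 9 bumps 10 from row 1; 10 appends to row 2. P = [[4, 9], [5, 10], [6]].
Insert 1: 1 bumps 4 from row 1; 4 bumps 5 from row 2; 5 bumps 6 from row 3; 6 starts row 4. P = [[1, 9], [4, 10], [5], [6]].
Insert 7: 7 bumps 9 from row 1; 9 bumps 10 from row 2; 10 appends to row 3. P = [[1, 7], [4, 9], [5, 10], [6]].
Insert 2: 2 bumps 7 from row 1; 7 bumps 9 from row 2; 9 bumps 10 from row 3; 10 appends to row 4. P = [[1, 2], [4, 7], [5, 9], [6, 10]].
Insert 8: appended to row 1. P = [[1, 2, 8], [4, 7], [5, 9], [6, 10]].
Insert 3: 3 bumps 8 from row 1; 8 appends to row 2. P = [[1, 2, 3], [4, 7, 8], [5, 9], [6, 10]].

So P = [[1, 2, 3], [4, 7, 8], [5, 9], [6, 10]], Q = [[1, 2, 9], [3, 5, 10], [4, 7], [6, 8]].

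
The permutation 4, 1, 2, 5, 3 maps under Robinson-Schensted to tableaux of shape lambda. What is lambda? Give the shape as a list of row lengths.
[3, 2]

Row-insert each entry into an empty tableau.

After inserting 4: P = [[4]].
After inserting 1: P = [[1], [4]].
After inserting 2: P = [[1, 2], [4]].
After inserting 5: P = [[1, 2, 5], [4]].
After inserting 3: P = [[1, 2, 3], [4, 5]].

The final insertion tableau P = [[1, 2, 3], [4, 5]] has shape [3, 2].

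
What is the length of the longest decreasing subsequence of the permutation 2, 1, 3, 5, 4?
2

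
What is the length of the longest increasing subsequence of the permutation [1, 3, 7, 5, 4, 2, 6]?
4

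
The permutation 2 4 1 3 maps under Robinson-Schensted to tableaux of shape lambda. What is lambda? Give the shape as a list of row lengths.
Row-insert each entry into an empty tableau.

After inserting 2: P = [[2]].
After inserting 4: P = [[2, 4]].
After inserting 1: P = [[1, 4], [2]].
After inserting 3: P = [[1, 3], [2, 4]].

The final insertion tableau P = [[1, 3], [2, 4]] has shape [2, 2].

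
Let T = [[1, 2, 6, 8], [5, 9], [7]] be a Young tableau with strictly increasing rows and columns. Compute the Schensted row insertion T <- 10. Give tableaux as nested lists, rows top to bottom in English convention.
[[1, 2, 6, 8, 10], [5, 9], [7]]

10 is larger than every entry of row 1, so it is appended to row 1. The new tableau is [[1, 2, 6, 8, 10], [5, 9], [7]].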